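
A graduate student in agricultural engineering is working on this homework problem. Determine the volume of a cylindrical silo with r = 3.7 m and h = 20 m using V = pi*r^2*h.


V = pi * r^2 * h
  = pi * 3.7^2 * 20
  = pi * 13.69 * 20
  = 860.17 m^3


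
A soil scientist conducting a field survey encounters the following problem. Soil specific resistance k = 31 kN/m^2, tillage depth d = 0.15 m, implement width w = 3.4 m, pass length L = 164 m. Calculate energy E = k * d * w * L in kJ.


E = k * d * w * L
  = 31 * 0.15 * 3.4 * 164
  = 2592.84 kJ


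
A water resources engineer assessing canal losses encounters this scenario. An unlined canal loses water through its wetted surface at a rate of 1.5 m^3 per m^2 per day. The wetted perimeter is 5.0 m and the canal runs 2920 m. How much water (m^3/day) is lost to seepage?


S = C * P * L
  = 1.5 * 5.0 * 2920
  = 21900 m^3/day


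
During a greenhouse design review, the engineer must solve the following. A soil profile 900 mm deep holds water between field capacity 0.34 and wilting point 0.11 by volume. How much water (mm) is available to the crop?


AW = (FC - WP) * D
   = (0.34 - 0.11) * 900
   = 0.23 * 900
   = 207 mm


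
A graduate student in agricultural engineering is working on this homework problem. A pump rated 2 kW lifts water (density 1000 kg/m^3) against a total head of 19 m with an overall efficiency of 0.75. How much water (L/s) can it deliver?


Q = (P * 1000 * eta) / (rho * g * H)
  = (2 * 1000 * 0.75) / (1000 * 9.81 * 19)
  = 1500 / 186390
  = 0.00805 m^3/s = 8.05 L/s


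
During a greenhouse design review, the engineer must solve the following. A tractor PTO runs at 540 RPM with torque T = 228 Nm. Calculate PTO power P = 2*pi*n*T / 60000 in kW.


P = 2*pi*n*T / 60000
  = 2*pi * 540 * 228 / 60000
  = 773585.78 / 60000
  = 12.89 kW


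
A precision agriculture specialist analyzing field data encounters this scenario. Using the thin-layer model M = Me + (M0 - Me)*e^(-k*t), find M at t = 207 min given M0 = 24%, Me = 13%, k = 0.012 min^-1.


M = Me + (M0 - Me) * e^(-k*t)
  = 13 + (24 - 13) * e^(-0.012*207)
  = 13 + 11 * e^(-2.484)
  = 13 + 11 * 0.08341
  = 13 + 0.9175
  = 13.92%


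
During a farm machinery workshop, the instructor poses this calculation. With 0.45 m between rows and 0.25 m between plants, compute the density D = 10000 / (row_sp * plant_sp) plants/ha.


D = 10000 / (row_sp * plant_sp)
  = 10000 / (0.45 * 0.25)
  = 10000 / 0.1125
  = 88888.89 plants/ha


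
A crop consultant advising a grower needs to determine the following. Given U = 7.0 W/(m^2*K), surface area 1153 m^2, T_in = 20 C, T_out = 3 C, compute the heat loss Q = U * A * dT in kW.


dT = 20 - (3) = 17 K
Q = U * A * dT
  = 7.0 * 1153 * 17
  = 137207 W = 137.21 kW


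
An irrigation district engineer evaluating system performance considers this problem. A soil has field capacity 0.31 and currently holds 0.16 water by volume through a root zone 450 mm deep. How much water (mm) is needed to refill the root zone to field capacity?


SMD = (FC - theta) * D
    = (0.31 - 0.16) * 450
    = 0.150 * 450
    = 67.50 mm


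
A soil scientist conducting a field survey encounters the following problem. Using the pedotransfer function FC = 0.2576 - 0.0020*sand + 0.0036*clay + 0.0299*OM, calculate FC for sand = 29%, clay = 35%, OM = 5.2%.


FC = 0.2576 - 0.0020*29 + 0.0036*35 + 0.0299*5.2
   = 0.2576 - 0.0580 + 0.1260 + 0.1555
   = 0.4811


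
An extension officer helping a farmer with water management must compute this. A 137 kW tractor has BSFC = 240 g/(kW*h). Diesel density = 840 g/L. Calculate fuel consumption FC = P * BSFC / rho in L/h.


FC = P * BSFC / rho_fuel
   = 137 * 240 / 840
   = 32880 / 840
   = 39.14 L/h


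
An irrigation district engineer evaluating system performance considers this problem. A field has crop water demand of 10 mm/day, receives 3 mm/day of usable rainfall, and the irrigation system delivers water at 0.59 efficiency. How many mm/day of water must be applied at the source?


IWR = (ETc - Pe) / Ea
    = (10 - 3) / 0.59
    = 7 / 0.59
    = 11.86 mm/day


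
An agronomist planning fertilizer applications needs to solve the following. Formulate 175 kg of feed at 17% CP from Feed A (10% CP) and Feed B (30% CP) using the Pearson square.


parts_A = CP_b - target = 30 - 17 = 13
parts_B = target - CP_a = 17 - 10 = 7
total_parts = 13 + 7 = 20
Feed A = 175 * 13 / 20 = 113.75 kg
Feed B = 175 * 7 / 20 = 61.25 kg

113.75 kg


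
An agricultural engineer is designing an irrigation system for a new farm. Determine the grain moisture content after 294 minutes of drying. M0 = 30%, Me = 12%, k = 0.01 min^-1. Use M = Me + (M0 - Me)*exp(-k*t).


M = Me + (M0 - Me) * e^(-k*t)
  = 12 + (30 - 12) * e^(-0.01*294)
  = 12 + 18 * e^(-2.940)
  = 12 + 18 * 0.05287
  = 12 + 0.9516
  = 12.95%


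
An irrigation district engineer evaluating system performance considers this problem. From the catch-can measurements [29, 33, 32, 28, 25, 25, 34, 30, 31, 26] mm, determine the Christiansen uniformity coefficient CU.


xbar = 293 / 10 = 29.300
sum|xi - xbar| = 27
CU = 100 * (1 - 27 / (10 * 29.300))
   = 100 * (1 - 0.0922)
   = 90.78%


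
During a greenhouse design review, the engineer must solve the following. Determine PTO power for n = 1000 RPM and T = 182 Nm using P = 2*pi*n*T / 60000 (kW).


P = 2*pi*n*T / 60000
  = 2*pi * 1000 * 182 / 60000
  = 1143539.73 / 60000
  = 19.06 kW


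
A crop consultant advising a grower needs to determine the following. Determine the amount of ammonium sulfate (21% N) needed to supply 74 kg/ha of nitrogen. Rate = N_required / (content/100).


Rate = N_required / (N_content / 100)
     = 74 / (21 / 100)
     = 74 / 0.21
     = 352.38 kg/ha


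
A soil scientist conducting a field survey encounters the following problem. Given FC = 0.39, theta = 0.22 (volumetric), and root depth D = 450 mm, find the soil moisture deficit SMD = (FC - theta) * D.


SMD = (FC - theta) * D
    = (0.39 - 0.22) * 450
    = 0.170 * 450
    = 76.50 mm


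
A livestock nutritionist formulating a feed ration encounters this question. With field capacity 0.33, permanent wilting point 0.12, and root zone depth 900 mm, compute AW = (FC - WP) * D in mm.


AW = (FC - WP) * D
   = (0.33 - 0.12) * 900
   = 0.21 * 900
   = 189 mm


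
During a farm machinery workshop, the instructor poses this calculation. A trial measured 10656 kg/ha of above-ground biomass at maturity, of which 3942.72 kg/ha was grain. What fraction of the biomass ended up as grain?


HI = grain_yield / biomass
   = 3942.72 / 10656
   = 0.37


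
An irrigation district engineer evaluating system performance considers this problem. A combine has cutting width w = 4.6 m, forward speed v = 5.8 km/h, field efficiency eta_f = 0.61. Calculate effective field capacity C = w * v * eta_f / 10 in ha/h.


C = w * v * eta_f / 10
  = 4.6 * 5.8 * 0.61 / 10
  = 16.27 / 10
  = 1.63 ha/h


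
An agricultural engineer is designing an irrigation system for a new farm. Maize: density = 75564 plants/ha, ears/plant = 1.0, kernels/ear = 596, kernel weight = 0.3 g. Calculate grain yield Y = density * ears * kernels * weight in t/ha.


Y = density * ears * kernels * kw
  = 75564 * 1.0 * 596 * 0.3 g/ha
  = 13510843.20 g/ha
  = 13510.84 kg/ha = 13.51 t/ha


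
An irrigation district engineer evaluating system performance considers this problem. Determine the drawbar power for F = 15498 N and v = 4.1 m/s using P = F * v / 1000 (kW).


P = F * v / 1000
  = 15498 * 4.1 / 1000
  = 63541.80 / 1000
  = 63.54 kW


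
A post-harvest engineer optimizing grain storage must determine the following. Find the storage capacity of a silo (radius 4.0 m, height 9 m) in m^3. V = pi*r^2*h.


V = pi * r^2 * h
  = pi * 4.0^2 * 9
  = pi * 16 * 9
  = 452.39 m^3


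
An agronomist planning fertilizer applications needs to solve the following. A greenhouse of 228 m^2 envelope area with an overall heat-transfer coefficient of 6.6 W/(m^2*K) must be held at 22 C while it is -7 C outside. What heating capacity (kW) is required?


dT = 22 - (-7) = 29 K
Q = U * A * dT
  = 6.6 * 228 * 29
  = 43639.20 W = 43.64 kW


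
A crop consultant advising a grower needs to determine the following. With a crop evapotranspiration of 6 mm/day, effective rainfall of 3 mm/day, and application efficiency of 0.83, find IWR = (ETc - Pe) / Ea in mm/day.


IWR = (ETc - Pe) / Ea
    = (6 - 3) / 0.83
    = 3 / 0.83
    = 3.61 mm/day


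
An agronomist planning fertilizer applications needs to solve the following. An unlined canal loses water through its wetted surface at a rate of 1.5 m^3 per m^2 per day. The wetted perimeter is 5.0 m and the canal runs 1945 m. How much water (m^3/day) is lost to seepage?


S = C * P * L
  = 1.5 * 5.0 * 1945
  = 14587.50 m^3/day


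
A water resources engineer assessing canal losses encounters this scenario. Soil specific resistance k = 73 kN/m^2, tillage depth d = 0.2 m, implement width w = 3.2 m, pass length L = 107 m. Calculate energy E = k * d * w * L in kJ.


E = k * d * w * L
  = 73 * 0.2 * 3.2 * 107
  = 4999.04 kJ


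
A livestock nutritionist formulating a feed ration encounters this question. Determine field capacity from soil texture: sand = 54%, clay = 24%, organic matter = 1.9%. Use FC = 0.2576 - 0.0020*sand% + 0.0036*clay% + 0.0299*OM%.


FC = 0.2576 - 0.0020*54 + 0.0036*24 + 0.0299*1.9
   = 0.2576 - 0.1080 + 0.0864 + 0.0568
   = 0.2928


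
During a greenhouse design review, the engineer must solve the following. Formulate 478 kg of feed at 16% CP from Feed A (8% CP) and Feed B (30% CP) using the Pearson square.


parts_A = CP_b - target = 30 - 16 = 14
parts_B = target - CP_a = 16 - 8 = 8
total_parts = 14 + 8 = 22
Feed A = 478 * 14 / 22 = 304.18 kg
Feed B = 478 * 8 / 22 = 173.82 kg

304.18 kg


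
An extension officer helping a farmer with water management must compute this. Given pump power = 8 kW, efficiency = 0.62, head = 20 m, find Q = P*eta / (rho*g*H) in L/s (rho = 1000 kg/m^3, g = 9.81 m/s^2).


Q = (P * 1000 * eta) / (rho * g * H)
  = (8 * 1000 * 0.62) / (1000 * 9.81 * 20)
  = 4960 / 196200
  = 0.02528 m^3/s = 25.28 L/s


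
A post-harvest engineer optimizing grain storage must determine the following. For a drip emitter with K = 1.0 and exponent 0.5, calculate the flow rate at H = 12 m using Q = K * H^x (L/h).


Q = K * H^x
  = 1.0 * 12^0.5
  = 1.0 * 3.4641
  = 3.46 L/h


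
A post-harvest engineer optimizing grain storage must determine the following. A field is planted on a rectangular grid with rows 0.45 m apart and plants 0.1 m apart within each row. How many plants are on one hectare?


D = 10000 / (row_sp * plant_sp)
  = 10000 / (0.45 * 0.1)
  = 10000 / 0.0450
  = 222222.22 plants/ha


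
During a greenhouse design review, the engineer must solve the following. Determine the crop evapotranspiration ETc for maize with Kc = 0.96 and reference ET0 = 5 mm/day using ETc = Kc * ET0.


ETc = Kc * ET0
    = 0.96 * 5
    = 4.80 mm/day


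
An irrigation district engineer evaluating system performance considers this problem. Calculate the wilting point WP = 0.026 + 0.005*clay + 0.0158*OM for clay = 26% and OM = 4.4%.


WP = 0.026 + 0.005*26 + 0.0158*4.4
   = 0.026 + 0.1300 + 0.0695
   = 0.2255


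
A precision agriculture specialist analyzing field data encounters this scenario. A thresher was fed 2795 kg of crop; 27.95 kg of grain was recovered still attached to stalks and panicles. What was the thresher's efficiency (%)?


eta = (total - unthreshed) / total * 100
    = (2795 - 27.95) / 2795 * 100
    = 2767.05 / 2795 * 100
    = 99%


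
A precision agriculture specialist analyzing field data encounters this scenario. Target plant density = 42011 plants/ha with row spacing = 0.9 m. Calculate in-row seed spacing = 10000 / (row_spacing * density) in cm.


spacing = 10000 / (row_sp * density)
        = 10000 / (0.9 * 42011)
        = 10000 / 37809.90
        = 0.26448 m = 26.45 cm


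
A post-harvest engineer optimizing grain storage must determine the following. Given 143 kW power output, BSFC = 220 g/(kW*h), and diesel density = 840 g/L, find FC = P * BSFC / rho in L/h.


FC = P * BSFC / rho_fuel
   = 143 * 220 / 840
   = 31460 / 840
   = 37.45 L/h


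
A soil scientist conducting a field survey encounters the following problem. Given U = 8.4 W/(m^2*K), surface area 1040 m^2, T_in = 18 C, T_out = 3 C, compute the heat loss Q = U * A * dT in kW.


dT = 18 - (3) = 15 K
Q = U * A * dT
  = 8.4 * 1040 * 15
  = 131040 W = 131.04 kW


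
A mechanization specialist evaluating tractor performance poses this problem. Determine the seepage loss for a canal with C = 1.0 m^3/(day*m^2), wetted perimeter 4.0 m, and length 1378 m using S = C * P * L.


S = C * P * L
  = 1.0 * 4.0 * 1378
  = 5512 m^3/day


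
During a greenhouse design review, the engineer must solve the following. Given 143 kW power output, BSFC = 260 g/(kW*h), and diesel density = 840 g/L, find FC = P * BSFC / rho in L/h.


FC = P * BSFC / rho_fuel
   = 143 * 260 / 840
   = 37180 / 840
   = 44.26 L/h


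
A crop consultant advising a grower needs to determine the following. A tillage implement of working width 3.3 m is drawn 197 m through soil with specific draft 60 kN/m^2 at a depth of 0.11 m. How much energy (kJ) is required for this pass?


E = k * d * w * L
  = 60 * 0.11 * 3.3 * 197
  = 4290.66 kJ


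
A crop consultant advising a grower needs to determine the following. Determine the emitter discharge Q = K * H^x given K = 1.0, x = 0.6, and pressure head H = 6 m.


Q = K * H^x
  = 1.0 * 6^0.6
  = 1.0 * 2.9302
  = 2.93 L/h


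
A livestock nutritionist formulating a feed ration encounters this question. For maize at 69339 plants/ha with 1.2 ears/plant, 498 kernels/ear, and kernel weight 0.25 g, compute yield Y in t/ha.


Y = density * ears * kernels * kw
  = 69339 * 1.2 * 498 * 0.25 g/ha
  = 10359246.60 g/ha
  = 10359.25 kg/ha = 10.36 t/ha


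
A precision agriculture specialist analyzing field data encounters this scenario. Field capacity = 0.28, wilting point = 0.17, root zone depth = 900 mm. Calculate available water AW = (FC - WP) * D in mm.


AW = (FC - WP) * D
   = (0.28 - 0.17) * 900
   = 0.11 * 900
   = 99 mm


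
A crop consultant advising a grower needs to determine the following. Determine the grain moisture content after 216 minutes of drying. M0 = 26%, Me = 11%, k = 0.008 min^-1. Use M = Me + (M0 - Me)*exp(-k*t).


M = Me + (M0 - Me) * e^(-k*t)
  = 11 + (26 - 11) * e^(-0.008*216)
  = 11 + 15 * e^(-1.728)
  = 11 + 15 * 0.17764
  = 11 + 2.6646
  = 13.66%


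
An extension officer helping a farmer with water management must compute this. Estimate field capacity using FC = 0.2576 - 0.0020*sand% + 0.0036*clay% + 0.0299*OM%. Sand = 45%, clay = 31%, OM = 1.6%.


FC = 0.2576 - 0.0020*45 + 0.0036*31 + 0.0299*1.6
   = 0.2576 - 0.0900 + 0.1116 + 0.0478
   = 0.3270


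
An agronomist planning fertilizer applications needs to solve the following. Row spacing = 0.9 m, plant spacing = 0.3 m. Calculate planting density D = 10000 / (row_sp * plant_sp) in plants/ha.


D = 10000 / (row_sp * plant_sp)
  = 10000 / (0.9 * 0.3)
  = 10000 / 0.2700
  = 37037.04 plants/ha


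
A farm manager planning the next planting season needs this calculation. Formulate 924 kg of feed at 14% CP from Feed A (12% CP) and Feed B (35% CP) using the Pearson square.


parts_A = CP_b - target = 35 - 14 = 21
parts_B = target - CP_a = 14 - 12 = 2
total_parts = 21 + 2 = 23
Feed A = 924 * 21 / 23 = 843.65 kg
Feed B = 924 * 2 / 23 = 80.35 kg

843.65 kg


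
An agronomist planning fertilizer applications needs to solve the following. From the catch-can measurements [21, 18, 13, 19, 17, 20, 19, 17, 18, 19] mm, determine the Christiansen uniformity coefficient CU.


xbar = 181 / 10 = 18.100
sum|xi - xbar| = 15
CU = 100 * (1 - 15 / (10 * 18.100))
   = 100 * (1 - 0.0829)
   = 91.71%


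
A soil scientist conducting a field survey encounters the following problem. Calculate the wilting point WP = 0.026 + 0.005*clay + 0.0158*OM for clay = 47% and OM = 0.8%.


WP = 0.026 + 0.005*47 + 0.0158*0.8
   = 0.026 + 0.2350 + 0.0126
   = 0.2736


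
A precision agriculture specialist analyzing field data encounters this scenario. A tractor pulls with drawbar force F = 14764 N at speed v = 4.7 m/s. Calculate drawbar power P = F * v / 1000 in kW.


P = F * v / 1000
  = 14764 * 4.7 / 1000
  = 69390.80 / 1000
  = 69.39 kW


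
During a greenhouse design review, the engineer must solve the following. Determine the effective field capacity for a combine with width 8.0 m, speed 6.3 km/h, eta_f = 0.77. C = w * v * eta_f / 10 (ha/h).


C = w * v * eta_f / 10
  = 8.0 * 6.3 * 0.77 / 10
  = 38.81 / 10
  = 3.88 ha/h


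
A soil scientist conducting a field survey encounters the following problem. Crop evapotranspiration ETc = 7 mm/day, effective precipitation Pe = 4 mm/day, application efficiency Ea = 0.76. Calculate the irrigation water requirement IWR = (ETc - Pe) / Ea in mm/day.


IWR = (ETc - Pe) / Ea
    = (7 - 4) / 0.76
    = 3 / 0.76
    = 3.95 mm/day


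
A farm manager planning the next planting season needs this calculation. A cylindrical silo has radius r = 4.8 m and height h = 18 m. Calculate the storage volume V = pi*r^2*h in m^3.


V = pi * r^2 * h
  = pi * 4.8^2 * 18
  = pi * 23.04 * 18
  = 1302.88 m^3


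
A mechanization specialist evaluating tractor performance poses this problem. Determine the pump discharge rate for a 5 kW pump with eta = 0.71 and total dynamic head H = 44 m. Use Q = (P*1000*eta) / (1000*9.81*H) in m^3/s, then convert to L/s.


Q = (P * 1000 * eta) / (rho * g * H)
  = (5 * 1000 * 0.71) / (1000 * 9.81 * 44)
  = 3550 / 431640
  = 0.00822 m^3/s = 8.22 L/s


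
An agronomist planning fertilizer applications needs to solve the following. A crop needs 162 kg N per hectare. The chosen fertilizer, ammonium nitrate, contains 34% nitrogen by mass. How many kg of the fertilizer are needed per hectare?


Rate = N_required / (N_content / 100)
     = 162 / (34 / 100)
     = 162 / 0.34
     = 476.47 kg/ha


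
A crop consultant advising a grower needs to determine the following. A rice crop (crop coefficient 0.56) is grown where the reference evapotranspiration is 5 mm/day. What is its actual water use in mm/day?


ETc = Kc * ET0
    = 0.56 * 5
    = 2.80 mm/day


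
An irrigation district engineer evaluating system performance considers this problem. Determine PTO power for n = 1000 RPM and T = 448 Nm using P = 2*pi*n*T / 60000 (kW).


P = 2*pi*n*T / 60000
  = 2*pi * 1000 * 448 / 60000
  = 2814867.02 / 60000
  = 46.91 kW


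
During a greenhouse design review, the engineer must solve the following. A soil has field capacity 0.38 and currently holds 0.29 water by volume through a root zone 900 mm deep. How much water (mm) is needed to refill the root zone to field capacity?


SMD = (FC - theta) * D
    = (0.38 - 0.29) * 900
    = 0.090 * 900
    = 81 mm


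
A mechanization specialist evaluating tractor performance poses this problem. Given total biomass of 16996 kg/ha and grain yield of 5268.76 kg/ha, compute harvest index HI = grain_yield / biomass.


HI = grain_yield / biomass
   = 5268.76 / 16996
   = 0.31


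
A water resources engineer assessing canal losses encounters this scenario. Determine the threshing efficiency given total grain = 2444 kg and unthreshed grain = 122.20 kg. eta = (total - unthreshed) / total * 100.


eta = (total - unthreshed) / total * 100
    = (2444 - 122.20) / 2444 * 100
    = 2321.80 / 2444 * 100
    = 95%


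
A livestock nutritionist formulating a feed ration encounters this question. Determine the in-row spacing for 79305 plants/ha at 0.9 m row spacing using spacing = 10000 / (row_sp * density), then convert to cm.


spacing = 10000 / (row_sp * density)
        = 10000 / (0.9 * 79305)
        = 10000 / 71374.50
        = 0.14011 m = 14.01 cm


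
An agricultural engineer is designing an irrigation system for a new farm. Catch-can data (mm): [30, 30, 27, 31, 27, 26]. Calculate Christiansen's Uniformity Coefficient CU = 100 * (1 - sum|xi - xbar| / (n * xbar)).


xbar = 171 / 6 = 28.500
sum|xi - xbar| = 11
CU = 100 * (1 - 11 / (6 * 28.500))
   = 100 * (1 - 0.0643)
   = 93.57%


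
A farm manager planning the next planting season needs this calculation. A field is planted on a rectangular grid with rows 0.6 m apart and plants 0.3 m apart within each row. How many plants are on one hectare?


D = 10000 / (row_sp * plant_sp)
  = 10000 / (0.6 * 0.3)
  = 10000 / 0.1800
  = 55555.56 plants/ha


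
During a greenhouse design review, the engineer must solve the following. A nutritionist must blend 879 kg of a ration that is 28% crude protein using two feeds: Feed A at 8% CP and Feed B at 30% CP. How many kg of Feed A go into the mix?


parts_A = CP_b - target = 30 - 28 = 2
parts_B = target - CP_a = 28 - 8 = 20
total_parts = 2 + 20 = 22
Feed A = 879 * 2 / 22 = 79.91 kg
Feed B = 879 * 20 / 22 = 799.09 kg

79.91 kg


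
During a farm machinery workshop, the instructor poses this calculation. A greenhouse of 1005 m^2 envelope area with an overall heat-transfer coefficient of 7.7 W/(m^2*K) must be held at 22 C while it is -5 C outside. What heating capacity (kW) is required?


dT = 22 - (-5) = 27 K
Q = U * A * dT
  = 7.7 * 1005 * 27
  = 208939.50 W = 208.94 kW


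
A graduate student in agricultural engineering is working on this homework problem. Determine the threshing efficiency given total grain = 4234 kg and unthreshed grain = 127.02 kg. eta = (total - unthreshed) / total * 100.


eta = (total - unthreshed) / total * 100
    = (4234 - 127.02) / 4234 * 100
    = 4106.98 / 4234 * 100
    = 97%


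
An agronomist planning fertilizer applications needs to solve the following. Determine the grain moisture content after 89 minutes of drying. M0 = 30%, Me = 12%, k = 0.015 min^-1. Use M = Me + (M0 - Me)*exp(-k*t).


M = Me + (M0 - Me) * e^(-k*t)
  = 12 + (30 - 12) * e^(-0.015*89)
  = 12 + 18 * e^(-1.335)
  = 12 + 18 * 0.26316
  = 12 + 4.7368
  = 16.74%


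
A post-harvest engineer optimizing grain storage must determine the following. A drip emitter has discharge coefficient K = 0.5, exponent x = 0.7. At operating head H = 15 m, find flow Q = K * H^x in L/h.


Q = K * H^x
  = 0.5 * 15^0.7
  = 0.5 * 6.6568
  = 3.33 L/h


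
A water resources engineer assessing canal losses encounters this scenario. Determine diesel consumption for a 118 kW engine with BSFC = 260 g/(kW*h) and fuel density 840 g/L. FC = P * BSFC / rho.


FC = P * BSFC / rho_fuel
   = 118 * 260 / 840
   = 30680 / 840
   = 36.52 L/h


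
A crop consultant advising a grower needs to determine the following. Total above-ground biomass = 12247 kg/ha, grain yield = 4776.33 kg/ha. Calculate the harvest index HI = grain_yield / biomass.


HI = grain_yield / biomass
   = 4776.33 / 12247
   = 0.39


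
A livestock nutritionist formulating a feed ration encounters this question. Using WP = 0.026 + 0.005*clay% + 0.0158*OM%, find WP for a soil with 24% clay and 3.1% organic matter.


WP = 0.026 + 0.005*24 + 0.0158*3.1
   = 0.026 + 0.1200 + 0.0490
   = 0.1950


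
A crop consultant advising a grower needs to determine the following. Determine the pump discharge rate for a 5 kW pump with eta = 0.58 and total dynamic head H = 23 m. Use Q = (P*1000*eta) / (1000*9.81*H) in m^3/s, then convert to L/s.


Q = (P * 1000 * eta) / (rho * g * H)
  = (5 * 1000 * 0.58) / (1000 * 9.81 * 23)
  = 2900 / 225630
  = 0.01285 m^3/s = 12.85 L/s


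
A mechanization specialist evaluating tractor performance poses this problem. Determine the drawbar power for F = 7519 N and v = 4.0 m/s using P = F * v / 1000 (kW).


P = F * v / 1000
  = 7519 * 4.0 / 1000
  = 30076 / 1000
  = 30.08 kW


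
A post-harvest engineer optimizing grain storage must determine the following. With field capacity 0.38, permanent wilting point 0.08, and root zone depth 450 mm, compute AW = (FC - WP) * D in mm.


AW = (FC - WP) * D
   = (0.38 - 0.08) * 450
   = 0.30 * 450
   = 135 mm


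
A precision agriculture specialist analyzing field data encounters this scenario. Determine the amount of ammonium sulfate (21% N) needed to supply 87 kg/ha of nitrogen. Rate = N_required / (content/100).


Rate = N_required / (N_content / 100)
     = 87 / (21 / 100)
     = 87 / 0.21
     = 414.29 kg/ha


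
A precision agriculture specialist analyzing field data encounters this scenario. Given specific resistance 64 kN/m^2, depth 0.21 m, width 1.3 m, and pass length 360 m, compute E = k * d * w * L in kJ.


E = k * d * w * L
  = 64 * 0.21 * 1.3 * 360
  = 6289.92 kJ


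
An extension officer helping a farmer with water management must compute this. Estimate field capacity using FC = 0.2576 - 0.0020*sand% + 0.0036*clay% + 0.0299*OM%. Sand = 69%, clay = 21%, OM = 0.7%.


FC = 0.2576 - 0.0020*69 + 0.0036*21 + 0.0299*0.7
   = 0.2576 - 0.1380 + 0.0756 + 0.0209
   = 0.2161


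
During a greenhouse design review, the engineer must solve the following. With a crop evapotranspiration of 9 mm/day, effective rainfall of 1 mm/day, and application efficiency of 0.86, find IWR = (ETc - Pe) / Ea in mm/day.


IWR = (ETc - Pe) / Ea
    = (9 - 1) / 0.86
    = 8 / 0.86
    = 9.30 mm/day


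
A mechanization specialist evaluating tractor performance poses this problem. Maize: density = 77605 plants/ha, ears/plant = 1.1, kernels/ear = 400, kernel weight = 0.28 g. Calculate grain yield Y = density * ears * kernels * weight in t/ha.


Y = density * ears * kernels * kw
  = 77605 * 1.1 * 400 * 0.28 g/ha
  = 9560936 g/ha
  = 9560.94 kg/ha = 9.56 t/ha


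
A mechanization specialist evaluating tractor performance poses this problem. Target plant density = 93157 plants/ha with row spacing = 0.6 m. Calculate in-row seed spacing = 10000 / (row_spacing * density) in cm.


spacing = 10000 / (row_sp * density)
        = 10000 / (0.6 * 93157)
        = 10000 / 55894.20
        = 0.17891 m = 17.89 cm


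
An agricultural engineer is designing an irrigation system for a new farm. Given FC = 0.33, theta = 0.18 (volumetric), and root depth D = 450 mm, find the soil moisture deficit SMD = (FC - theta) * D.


SMD = (FC - theta) * D
    = (0.33 - 0.18) * 450
    = 0.150 * 450
    = 67.50 mm


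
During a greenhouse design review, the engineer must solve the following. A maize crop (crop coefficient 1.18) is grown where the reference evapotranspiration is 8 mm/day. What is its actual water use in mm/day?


ETc = Kc * ET0
    = 1.18 * 8
    = 9.44 mm/day


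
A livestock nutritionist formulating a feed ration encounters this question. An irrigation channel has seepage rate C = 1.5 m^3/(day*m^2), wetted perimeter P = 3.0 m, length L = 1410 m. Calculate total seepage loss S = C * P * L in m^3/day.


S = C * P * L
  = 1.5 * 3.0 * 1410
  = 6345 m^3/day


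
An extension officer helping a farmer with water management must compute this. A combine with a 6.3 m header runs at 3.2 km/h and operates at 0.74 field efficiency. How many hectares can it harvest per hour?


C = w * v * eta_f / 10
  = 6.3 * 3.2 * 0.74 / 10
  = 14.92 / 10
  = 1.49 ha/h


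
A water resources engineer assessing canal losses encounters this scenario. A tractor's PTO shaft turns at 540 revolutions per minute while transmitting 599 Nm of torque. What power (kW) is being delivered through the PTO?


P = 2*pi*n*T / 60000
  = 2*pi * 540 * 599 / 60000
  = 2032359.12 / 60000
  = 33.87 kW


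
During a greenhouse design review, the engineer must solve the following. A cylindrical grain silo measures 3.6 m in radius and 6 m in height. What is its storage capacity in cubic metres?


V = pi * r^2 * h
  = pi * 3.6^2 * 6
  = pi * 12.96 * 6
  = 244.29 m^3


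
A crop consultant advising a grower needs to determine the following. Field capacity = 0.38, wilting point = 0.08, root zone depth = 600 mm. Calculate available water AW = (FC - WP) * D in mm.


AW = (FC - WP) * D
   = (0.38 - 0.08) * 600
   = 0.30 * 600
   = 180 mm


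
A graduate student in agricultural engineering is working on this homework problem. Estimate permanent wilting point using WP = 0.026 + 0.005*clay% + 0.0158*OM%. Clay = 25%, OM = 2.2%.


WP = 0.026 + 0.005*25 + 0.0158*2.2
   = 0.026 + 0.1250 + 0.0348
   = 0.1858


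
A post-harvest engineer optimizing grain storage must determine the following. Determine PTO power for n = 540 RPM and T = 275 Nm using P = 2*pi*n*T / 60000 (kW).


P = 2*pi*n*T / 60000
  = 2*pi * 540 * 275 / 60000
  = 933053.02 / 60000
  = 15.55 kW


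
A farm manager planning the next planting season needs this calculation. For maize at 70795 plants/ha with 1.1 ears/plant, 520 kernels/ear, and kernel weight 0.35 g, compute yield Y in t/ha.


Y = density * ears * kernels * kw
  = 70795 * 1.1 * 520 * 0.35 g/ha
  = 14173159 g/ha
  = 14173.16 kg/ha = 14.17 t/ha


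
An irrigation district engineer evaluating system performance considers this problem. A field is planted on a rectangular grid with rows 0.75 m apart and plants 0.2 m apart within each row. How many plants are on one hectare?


D = 10000 / (row_sp * plant_sp)
  = 10000 / (0.75 * 0.2)
  = 10000 / 0.1500
  = 66666.67 plants/ha


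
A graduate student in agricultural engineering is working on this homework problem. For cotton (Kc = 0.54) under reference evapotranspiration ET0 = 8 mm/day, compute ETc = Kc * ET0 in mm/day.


ETc = Kc * ET0
    = 0.54 * 8
    = 4.32 mm/day


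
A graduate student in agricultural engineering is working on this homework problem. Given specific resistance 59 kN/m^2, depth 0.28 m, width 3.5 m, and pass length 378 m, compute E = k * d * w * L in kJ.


E = k * d * w * L
  = 59 * 0.28 * 3.5 * 378
  = 21855.96 kJ


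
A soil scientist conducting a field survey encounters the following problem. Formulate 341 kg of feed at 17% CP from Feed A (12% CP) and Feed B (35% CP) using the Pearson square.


parts_A = CP_b - target = 35 - 17 = 18
parts_B = target - CP_a = 17 - 12 = 5
total_parts = 18 + 5 = 23
Feed A = 341 * 18 / 23 = 266.87 kg
Feed B = 341 * 5 / 23 = 74.13 kg

266.87 kg


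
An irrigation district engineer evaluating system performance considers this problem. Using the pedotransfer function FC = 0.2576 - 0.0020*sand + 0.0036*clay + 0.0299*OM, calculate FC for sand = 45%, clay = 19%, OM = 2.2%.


FC = 0.2576 - 0.0020*45 + 0.0036*19 + 0.0299*2.2
   = 0.2576 - 0.0900 + 0.0684 + 0.0658
   = 0.3018


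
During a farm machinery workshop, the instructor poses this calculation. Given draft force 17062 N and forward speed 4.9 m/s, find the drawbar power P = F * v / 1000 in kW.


P = F * v / 1000
  = 17062 * 4.9 / 1000
  = 83603.80 / 1000
  = 83.60 kW


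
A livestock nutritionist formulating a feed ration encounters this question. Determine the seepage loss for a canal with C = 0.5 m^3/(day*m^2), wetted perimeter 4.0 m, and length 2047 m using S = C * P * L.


S = C * P * L
  = 0.5 * 4.0 * 2047
  = 4094 m^3/day


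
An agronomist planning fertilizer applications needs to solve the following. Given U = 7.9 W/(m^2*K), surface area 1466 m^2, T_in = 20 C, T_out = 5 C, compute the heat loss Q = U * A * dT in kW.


dT = 20 - (5) = 15 K
Q = U * A * dT
  = 7.9 * 1466 * 15
  = 173721 W = 173.72 kW


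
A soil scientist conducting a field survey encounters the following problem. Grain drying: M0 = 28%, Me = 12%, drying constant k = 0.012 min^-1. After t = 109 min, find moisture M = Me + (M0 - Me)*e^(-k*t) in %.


M = Me + (M0 - Me) * e^(-k*t)
  = 12 + (28 - 12) * e^(-0.012*109)
  = 12 + 16 * e^(-1.308)
  = 12 + 16 * 0.27036
  = 12 + 4.3258
  = 16.33%


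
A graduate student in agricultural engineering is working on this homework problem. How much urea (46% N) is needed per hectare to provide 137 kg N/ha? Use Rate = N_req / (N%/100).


Rate = N_required / (N_content / 100)
     = 137 / (46 / 100)
     = 137 / 0.46
     = 297.83 kg/ha


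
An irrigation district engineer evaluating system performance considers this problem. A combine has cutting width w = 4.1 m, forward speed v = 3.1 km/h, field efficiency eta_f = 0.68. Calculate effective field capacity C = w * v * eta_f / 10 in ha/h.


C = w * v * eta_f / 10
  = 4.1 * 3.1 * 0.68 / 10
  = 8.64 / 10
  = 0.86 ha/h


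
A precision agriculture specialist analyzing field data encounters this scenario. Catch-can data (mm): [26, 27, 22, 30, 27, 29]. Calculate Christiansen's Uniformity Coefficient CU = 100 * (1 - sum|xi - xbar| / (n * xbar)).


xbar = 161 / 6 = 26.833
sum|xi - xbar| = 11.333
CU = 100 * (1 - 11.333 / (6 * 26.833))
   = 100 * (1 - 0.0704)
   = 92.96%


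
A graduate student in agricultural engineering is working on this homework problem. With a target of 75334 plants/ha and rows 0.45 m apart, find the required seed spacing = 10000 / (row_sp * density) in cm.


spacing = 10000 / (row_sp * density)
        = 10000 / (0.45 * 75334)
        = 10000 / 33900.30
        = 0.29498 m = 29.50 cm


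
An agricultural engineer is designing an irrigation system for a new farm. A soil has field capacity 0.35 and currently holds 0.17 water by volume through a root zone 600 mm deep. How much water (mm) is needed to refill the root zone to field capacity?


SMD = (FC - theta) * D
    = (0.35 - 0.17) * 600
    = 0.180 * 600
    = 108 mm


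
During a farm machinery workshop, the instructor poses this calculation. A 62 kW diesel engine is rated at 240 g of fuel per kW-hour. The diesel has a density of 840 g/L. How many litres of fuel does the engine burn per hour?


FC = P * BSFC / rho_fuel
   = 62 * 240 / 840
   = 14880 / 840
   = 17.71 L/h


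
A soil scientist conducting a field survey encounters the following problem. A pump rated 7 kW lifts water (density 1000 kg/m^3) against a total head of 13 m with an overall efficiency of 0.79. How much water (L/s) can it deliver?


Q = (P * 1000 * eta) / (rho * g * H)
  = (7 * 1000 * 0.79) / (1000 * 9.81 * 13)
  = 5530 / 127530
  = 0.04336 m^3/s = 43.36 L/s


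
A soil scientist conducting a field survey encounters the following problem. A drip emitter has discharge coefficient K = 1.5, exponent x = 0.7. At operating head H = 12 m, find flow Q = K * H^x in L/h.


Q = K * H^x
  = 1.5 * 12^0.7
  = 1.5 * 5.6941
  = 8.54 L/h


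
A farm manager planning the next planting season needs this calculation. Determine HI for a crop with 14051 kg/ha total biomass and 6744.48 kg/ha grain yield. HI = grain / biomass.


HI = grain_yield / biomass
   = 6744.48 / 14051
   = 0.48


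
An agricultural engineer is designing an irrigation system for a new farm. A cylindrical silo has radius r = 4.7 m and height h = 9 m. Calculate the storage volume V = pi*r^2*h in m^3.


V = pi * r^2 * h
  = pi * 4.7^2 * 9
  = pi * 22.09 * 9
  = 624.58 m^3


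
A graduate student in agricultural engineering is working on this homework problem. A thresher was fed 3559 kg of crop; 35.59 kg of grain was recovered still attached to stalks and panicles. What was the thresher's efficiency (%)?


eta = (total - unthreshed) / total * 100
    = (3559 - 35.59) / 3559 * 100
    = 3523.41 / 3559 * 100
    = 99%


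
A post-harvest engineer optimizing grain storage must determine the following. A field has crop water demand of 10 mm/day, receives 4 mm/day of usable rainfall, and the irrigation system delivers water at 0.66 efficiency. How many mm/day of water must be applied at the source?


IWR = (ETc - Pe) / Ea
    = (10 - 4) / 0.66
    = 6 / 0.66
    = 9.09 mm/day


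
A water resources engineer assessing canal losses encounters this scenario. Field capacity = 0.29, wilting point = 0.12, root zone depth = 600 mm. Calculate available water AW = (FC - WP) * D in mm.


AW = (FC - WP) * D
   = (0.29 - 0.12) * 600
   = 0.17 * 600
   = 102 mm


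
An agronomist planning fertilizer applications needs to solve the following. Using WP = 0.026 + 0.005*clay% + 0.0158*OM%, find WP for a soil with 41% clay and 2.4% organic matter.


WP = 0.026 + 0.005*41 + 0.0158*2.4
   = 0.026 + 0.2050 + 0.0379
   = 0.2689


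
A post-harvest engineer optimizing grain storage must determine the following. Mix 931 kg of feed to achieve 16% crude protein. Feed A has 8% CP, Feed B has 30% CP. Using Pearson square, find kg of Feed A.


parts_A = CP_b - target = 30 - 16 = 14
parts_B = target - CP_a = 16 - 8 = 8
total_parts = 14 + 8 = 22
Feed A = 931 * 14 / 22 = 592.45 kg
Feed B = 931 * 8 / 22 = 338.55 kg

592.45 kg


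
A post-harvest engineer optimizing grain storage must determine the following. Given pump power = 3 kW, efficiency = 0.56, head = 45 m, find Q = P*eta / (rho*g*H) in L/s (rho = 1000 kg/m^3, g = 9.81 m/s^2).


Q = (P * 1000 * eta) / (rho * g * H)
  = (3 * 1000 * 0.56) / (1000 * 9.81 * 45)
  = 1680 / 441450
  = 0.00381 m^3/s = 3.81 L/s


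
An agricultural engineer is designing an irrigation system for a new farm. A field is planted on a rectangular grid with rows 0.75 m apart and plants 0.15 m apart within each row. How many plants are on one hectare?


D = 10000 / (row_sp * plant_sp)
  = 10000 / (0.75 * 0.15)
  = 10000 / 0.1125
  = 88888.89 plants/ha


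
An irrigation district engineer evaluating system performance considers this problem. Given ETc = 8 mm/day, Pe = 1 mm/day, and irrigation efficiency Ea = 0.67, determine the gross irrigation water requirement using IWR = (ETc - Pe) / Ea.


IWR = (ETc - Pe) / Ea
    = (8 - 1) / 0.67
    = 7 / 0.67
    = 10.45 mm/day


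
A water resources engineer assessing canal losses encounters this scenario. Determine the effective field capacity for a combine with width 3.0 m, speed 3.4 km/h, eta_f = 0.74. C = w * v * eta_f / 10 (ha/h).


C = w * v * eta_f / 10
  = 3.0 * 3.4 * 0.74 / 10
  = 7.55 / 10
  = 0.75 ha/h


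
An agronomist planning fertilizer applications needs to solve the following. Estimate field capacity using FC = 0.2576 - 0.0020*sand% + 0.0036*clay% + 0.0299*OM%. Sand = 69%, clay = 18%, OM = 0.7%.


FC = 0.2576 - 0.0020*69 + 0.0036*18 + 0.0299*0.7
   = 0.2576 - 0.1380 + 0.0648 + 0.0209
   = 0.2053


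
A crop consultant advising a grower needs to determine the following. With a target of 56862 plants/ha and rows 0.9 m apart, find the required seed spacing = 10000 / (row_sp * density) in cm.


spacing = 10000 / (row_sp * density)
        = 10000 / (0.9 * 56862)
        = 10000 / 51175.80
        = 0.19540 m = 19.54 cm


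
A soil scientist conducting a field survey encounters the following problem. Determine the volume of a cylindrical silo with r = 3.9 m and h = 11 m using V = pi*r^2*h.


V = pi * r^2 * h
  = pi * 3.9^2 * 11
  = pi * 15.21 * 11
  = 525.62 m^3


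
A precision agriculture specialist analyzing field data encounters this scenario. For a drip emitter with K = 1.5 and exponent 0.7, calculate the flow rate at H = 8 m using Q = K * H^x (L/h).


Q = K * H^x
  = 1.5 * 8^0.7
  = 1.5 * 4.2871
  = 6.43 L/h


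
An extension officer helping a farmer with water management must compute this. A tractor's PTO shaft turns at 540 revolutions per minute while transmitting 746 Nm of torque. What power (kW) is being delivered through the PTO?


P = 2*pi*n*T / 60000
  = 2*pi * 540 * 746 / 60000
  = 2531118.37 / 60000
  = 42.19 kW


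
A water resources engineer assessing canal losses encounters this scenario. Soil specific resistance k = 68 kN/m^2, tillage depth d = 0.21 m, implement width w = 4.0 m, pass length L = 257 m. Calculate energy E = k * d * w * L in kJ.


E = k * d * w * L
  = 68 * 0.21 * 4.0 * 257
  = 14679.84 kJ


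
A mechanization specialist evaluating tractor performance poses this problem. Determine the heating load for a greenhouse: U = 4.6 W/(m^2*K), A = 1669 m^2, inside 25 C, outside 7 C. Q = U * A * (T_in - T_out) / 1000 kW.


dT = 25 - (7) = 18 K
Q = U * A * dT
  = 4.6 * 1669 * 18
  = 138193.20 W = 138.19 kW
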